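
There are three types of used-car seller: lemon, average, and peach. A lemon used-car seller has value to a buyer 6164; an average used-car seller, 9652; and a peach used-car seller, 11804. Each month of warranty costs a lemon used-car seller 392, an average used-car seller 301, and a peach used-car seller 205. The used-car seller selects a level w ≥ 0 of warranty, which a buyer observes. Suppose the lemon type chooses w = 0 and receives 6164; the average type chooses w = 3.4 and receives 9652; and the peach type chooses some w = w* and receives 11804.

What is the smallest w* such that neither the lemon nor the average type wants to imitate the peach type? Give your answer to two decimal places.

14.39

Average type (on-path payoff 9652 − 301×3.4 = 8628.6) won't mimic when 8628.6 ≥ 11804 − 301·w*, i.e. w* ≥ 10.55.
Lemon type (on-path payoff 6164) won't mimic when 6164 ≥ 11804 − 392·w*, i.e. w* ≥ 14.39.
Both must hold, so w* = max(14.39, 10.55) = 14.39. The lemon type's constraint binds.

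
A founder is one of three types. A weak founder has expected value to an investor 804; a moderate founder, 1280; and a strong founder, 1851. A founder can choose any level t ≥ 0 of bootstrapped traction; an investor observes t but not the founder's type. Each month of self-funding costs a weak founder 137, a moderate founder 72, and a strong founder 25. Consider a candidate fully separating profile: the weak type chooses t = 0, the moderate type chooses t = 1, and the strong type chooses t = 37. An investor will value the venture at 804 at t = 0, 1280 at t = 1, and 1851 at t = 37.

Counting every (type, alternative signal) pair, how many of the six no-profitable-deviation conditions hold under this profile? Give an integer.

4

Moderate (own payoff 1280 − 72×1 = 1208): to t=0 gives 804 → no gain ✓; to t=37 gives 1851 − 72×37 = -813 → no gain ✓.
Weak (own payoff 804): to t=1 gives 1280 − 137×1 = 1143 → profitable ✗; to t=37 gives 1851 − 137×37 = -3218 → no gain ✓.
Strong (own payoff 1851 − 25×37 = 926): to t=0 gives 804 → no gain ✓; to t=1 gives 1280 − 25×1 = 1255 → profitable ✗.
4 of the 6 constraints hold; not an equilibrium.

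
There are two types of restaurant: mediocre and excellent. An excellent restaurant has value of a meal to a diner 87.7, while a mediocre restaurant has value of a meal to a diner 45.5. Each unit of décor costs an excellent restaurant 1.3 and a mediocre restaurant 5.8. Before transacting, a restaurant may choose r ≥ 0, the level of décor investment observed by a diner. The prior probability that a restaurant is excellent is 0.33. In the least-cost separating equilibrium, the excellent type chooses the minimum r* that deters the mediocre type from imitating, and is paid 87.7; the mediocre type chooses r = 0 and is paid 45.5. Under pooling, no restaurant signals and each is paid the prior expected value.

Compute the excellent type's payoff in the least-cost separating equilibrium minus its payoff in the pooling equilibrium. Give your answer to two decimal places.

18.82

Least-cost separating signal: r* solves 45.5 = 87.7 − 5.8·r*, so r* = (87.7 − 45.5)/5.8 ≈ 7.2759.
Excellent type's separating payoff: 87.7 − 1.3 × r* = 87.7 − 1.3 × (87.7 − 45.5)/5.8 = 87.7 − 54.86/5.8 ≈ 78.2414.
Pooling payoff: 0.33 × 87.7 + 0.67 × 45.5 = 59.426.
Difference: 78.2414 − 59.426 = 18.8154, i.e. 18.82 to two decimal places.
The excellent type prefers to separate.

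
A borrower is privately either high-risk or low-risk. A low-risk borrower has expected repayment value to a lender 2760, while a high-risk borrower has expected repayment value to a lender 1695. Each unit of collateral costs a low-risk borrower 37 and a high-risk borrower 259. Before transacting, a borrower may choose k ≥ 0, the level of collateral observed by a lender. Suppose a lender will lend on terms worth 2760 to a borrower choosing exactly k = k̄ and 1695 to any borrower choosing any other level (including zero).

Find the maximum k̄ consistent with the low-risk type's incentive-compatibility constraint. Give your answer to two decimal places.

Choosing k̄ yields the low-risk type 2760 − 37·k̄; choosing zero yields 1695.
The low-risk type is indifferent at 2760 − 37·k̄ = 1695, i.e. k̄ = (2760 − 1695) / 37 ≈ 28.78.
For any k̄ above 28.78 the low-risk type would rather pool at zero, so separation collapses.

28.78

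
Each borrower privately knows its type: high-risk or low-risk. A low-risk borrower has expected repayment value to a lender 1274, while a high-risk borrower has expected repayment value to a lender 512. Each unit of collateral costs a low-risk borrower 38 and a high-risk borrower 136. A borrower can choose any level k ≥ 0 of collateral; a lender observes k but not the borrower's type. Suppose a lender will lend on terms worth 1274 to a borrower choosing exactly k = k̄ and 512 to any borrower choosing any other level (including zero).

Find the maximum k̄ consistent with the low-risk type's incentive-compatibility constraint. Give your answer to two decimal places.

20.05

Choosing k̄ yields the low-risk type 1274 − 38·k̄; choosing zero yields 512.
The low-risk type is indifferent at 1274 − 38·k̄ = 512, i.e. k̄ = (1274 − 512) / 38 ≈ 20.05.
For any k̄ above 20.05 the low-risk type would rather pool at zero, so separation collapses.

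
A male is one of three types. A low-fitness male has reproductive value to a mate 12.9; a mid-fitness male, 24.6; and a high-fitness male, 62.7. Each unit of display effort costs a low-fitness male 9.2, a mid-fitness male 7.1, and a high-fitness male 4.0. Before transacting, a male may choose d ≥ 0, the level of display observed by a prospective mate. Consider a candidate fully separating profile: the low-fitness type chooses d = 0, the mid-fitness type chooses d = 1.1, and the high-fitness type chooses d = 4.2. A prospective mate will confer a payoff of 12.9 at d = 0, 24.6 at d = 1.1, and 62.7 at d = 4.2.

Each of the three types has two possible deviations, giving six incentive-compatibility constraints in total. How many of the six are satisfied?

3

High-fitness (own payoff 62.7 − 4.0×4.2 = 45.9): to d=0 gives 12.9 → no gain ✓; to d=1.1 gives 24.6 − 4.0×1.1 = 20.2 → no gain ✓.
Mid-fitness (own payoff 24.6 − 7.1×1.1 = 16.79): to d=0 gives 12.9 → no gain ✓; to d=4.2 gives 62.7 − 7.1×4.2 = 32.88 → profitable ✗.
Low-fitness (own payoff 12.9): to d=1.1 gives 24.6 − 9.2×1.1 = 14.48 → profitable ✗; to d=4.2 gives 62.7 − 9.2×4.2 = 24.06 → profitable ✗.
3 of the 6 constraints hold; not an equilibrium.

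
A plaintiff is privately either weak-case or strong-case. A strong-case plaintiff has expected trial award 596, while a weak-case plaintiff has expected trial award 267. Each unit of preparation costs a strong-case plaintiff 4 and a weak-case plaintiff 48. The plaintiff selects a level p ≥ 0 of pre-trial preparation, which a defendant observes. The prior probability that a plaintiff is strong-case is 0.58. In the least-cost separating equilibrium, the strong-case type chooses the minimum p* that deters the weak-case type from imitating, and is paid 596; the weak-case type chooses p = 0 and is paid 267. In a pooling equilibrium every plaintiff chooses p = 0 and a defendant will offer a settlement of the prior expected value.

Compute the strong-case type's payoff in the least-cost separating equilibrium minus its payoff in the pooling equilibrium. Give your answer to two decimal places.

110.76

Least-cost separating signal: p* solves 267 = 596 − 48·p*, so p* = (596 − 267)/48 ≈ 6.8542.
Strong-case type's separating payoff: 596 − 4 × p* = 596 − 4 × (596 − 267)/48 = 596 − 1316/48 ≈ 568.5833.
Pooling payoff: 0.58 × 596 + 0.42 × 267 = 457.82.
Difference: 568.5833 − 457.82 = 110.7633, i.e. 110.76 to two decimal places.
The strong-case type prefers to separate.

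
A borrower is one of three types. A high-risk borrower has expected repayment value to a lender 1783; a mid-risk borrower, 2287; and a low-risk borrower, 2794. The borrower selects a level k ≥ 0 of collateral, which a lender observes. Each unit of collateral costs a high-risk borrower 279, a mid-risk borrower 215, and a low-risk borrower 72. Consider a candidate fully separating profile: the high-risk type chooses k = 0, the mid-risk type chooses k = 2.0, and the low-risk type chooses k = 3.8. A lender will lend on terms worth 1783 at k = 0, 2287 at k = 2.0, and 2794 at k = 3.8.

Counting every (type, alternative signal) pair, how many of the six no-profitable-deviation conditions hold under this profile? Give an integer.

Low-risk (own payoff 2794 − 72×3.8 = 2520.4): to k=0 gives 1783 → no gain ✓; to k=2.0 gives 2287 − 72×2.0 = 2143 → no gain ✓.
Mid-risk (own payoff 2287 − 215×2.0 = 1857): to k=0 gives 1783 → no gain ✓; to k=3.8 gives 2794 − 215×3.8 = 1977 → profitable ✗.
High-risk (own payoff 1783): to k=2.0 gives 2287 − 279×2.0 = 1729 → no gain ✓; to k=3.8 gives 2794 − 279×3.8 = 1733.8 → no gain ✓.
5 of the 6 constraints hold; not an equilibrium.

5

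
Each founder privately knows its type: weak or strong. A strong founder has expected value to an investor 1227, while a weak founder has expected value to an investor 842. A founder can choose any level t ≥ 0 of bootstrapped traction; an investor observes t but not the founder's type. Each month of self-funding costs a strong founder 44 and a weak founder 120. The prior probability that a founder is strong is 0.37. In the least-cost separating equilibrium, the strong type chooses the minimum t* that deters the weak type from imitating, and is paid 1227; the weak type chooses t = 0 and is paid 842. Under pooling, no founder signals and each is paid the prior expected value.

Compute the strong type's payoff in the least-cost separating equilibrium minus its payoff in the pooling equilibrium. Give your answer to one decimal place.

101.4

Least-cost separating signal: t* solves 842 = 1227 − 120·t*, so t* = (1227 − 842)/120 ≈ 3.2083.
Strong type's separating payoff: 1227 − 44 × t* = 1227 − 44 × (1227 − 842)/120 = 1227 − 16940/120 ≈ 1085.833.
Pooling payoff: 0.37 × 1227 + 0.63 × 842 = 984.45.
Difference: 1085.833 − 984.45 = 101.383, i.e. 101.4 to one decimal place.
The strong type prefers to separate.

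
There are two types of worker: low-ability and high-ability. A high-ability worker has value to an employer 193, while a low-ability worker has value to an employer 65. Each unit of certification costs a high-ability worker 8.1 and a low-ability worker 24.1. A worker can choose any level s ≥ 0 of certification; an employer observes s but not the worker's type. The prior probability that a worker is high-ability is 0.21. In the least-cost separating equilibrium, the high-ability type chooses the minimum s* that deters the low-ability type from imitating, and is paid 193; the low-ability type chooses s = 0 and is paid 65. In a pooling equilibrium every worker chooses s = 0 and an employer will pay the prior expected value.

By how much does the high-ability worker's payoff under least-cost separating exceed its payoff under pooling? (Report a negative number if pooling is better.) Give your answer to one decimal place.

Least-cost separating signal: s* solves 65 = 193 − 24.1·s*, so s* = (193 − 65)/24.1 ≈ 5.3112.
High-ability type's separating payoff: 193 − 8.1 × s* = 193 − 8.1 × (193 − 65)/24.1 = 193 − 1036.8/24.1 ≈ 149.979.
Pooling payoff: 0.21 × 193 + 0.79 × 65 = 91.88.
Difference: 149.979 − 91.88 = 58.099, i.e. 58.1 to one decimal place.
The high-ability type prefers to separate.

58.1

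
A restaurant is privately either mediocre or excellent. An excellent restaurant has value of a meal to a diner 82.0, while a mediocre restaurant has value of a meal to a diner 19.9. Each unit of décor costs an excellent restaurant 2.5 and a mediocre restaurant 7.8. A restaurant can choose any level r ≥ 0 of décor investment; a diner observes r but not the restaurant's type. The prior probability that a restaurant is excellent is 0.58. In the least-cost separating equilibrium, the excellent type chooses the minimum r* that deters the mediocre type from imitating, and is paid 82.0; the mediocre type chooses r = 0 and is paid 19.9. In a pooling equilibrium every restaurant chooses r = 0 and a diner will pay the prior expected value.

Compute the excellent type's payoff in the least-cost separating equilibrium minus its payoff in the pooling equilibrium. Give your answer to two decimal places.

Least-cost separating signal: r* solves 19.9 = 82.0 − 7.8·r*, so r* = (82.0 − 19.9)/7.8 ≈ 7.9615.
Excellent type's separating payoff: 82.0 − 2.5 × r* = 82.0 − 2.5 × (82.0 − 19.9)/7.8 = 82.0 − 155.25/7.8 ≈ 62.0962.
Pooling payoff: 0.58 × 82.0 + 0.42 × 19.9 = 55.918.
Difference: 62.0962 − 55.918 = 6.1782, i.e. 6.18 to two decimal places.
The excellent type prefers to separate.

6.18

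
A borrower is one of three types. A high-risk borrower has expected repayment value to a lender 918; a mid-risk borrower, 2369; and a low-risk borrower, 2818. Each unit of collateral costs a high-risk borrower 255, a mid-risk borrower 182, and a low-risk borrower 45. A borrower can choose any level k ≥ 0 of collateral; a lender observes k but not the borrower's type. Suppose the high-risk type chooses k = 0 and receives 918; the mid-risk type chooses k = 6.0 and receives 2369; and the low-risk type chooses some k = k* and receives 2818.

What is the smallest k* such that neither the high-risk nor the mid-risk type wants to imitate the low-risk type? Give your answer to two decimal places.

8.47

Mid-risk type (on-path payoff 2369 − 182×6.0 = 1277) won't mimic when 1277 ≥ 2818 − 182·k*, i.e. k* ≥ 8.47.
High-risk type (on-path payoff 918) won't mimic when 918 ≥ 2818 − 255·k*, i.e. k* ≥ 7.45.
Both must hold, so k* = max(7.45, 8.47) = 8.47. The mid-risk type's constraint binds.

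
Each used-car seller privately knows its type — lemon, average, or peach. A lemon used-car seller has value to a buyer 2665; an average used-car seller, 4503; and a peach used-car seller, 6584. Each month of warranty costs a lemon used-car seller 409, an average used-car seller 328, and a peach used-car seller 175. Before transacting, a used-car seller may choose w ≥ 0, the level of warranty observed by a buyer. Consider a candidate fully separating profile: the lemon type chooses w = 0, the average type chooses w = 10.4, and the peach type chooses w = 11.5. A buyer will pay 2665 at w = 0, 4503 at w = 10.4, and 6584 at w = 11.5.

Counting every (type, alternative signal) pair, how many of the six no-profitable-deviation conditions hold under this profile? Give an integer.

Average (own payoff 4503 − 328×10.4 = 1091.8): to w=0 gives 2665 → profitable ✗; to w=11.5 gives 6584 − 328×11.5 = 2812 → profitable ✗.
Lemon (own payoff 2665): to w=10.4 gives 4503 − 409×10.4 = 249.4 → no gain ✓; to w=11.5 gives 6584 − 409×11.5 = 1880.5 → no gain ✓.
Peach (own payoff 6584 − 175×11.5 = 4571.5): to w=0 gives 2665 → no gain ✓; to w=10.4 gives 4503 − 175×10.4 = 2683 → no gain ✓.
4 of the 6 constraints hold; not an equilibrium.

4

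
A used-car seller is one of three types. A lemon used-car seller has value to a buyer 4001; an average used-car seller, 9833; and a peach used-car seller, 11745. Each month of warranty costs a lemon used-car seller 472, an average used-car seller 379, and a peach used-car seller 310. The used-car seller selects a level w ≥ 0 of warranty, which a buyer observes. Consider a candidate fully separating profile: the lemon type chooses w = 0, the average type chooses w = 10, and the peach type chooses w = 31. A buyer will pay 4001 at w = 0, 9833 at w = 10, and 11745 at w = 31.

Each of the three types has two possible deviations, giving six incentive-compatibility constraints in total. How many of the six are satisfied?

Peach (own payoff 11745 − 310×31 = 2135): to w=0 gives 4001 → profitable ✗; to w=10 gives 9833 − 310×10 = 6733 → profitable ✗.
Lemon (own payoff 4001): to w=10 gives 9833 − 472×10 = 5113 → profitable ✗; to w=31 gives 11745 − 472×31 = -2887 → no gain ✓.
Average (own payoff 9833 − 379×10 = 6043): to w=0 gives 4001 → no gain ✓; to w=31 gives 11745 − 379×31 = -4 → no gain ✓.
3 of the 6 constraints hold; not an equilibrium.

3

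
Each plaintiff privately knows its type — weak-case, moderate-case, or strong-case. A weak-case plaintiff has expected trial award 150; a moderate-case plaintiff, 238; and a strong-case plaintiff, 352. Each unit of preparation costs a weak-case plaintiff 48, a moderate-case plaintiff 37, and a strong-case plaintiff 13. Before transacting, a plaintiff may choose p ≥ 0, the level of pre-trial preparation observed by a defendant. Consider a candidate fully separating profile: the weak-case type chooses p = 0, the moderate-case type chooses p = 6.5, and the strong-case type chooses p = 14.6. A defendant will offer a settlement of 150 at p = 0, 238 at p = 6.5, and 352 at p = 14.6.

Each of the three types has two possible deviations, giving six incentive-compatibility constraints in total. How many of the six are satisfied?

Moderate-case (own payoff 238 − 37×6.5 = -2.5): to p=0 gives 150 → profitable ✗; to p=14.6 gives 352 − 37×14.6 = -188.2 → no gain ✓.
Strong-case (own payoff 352 − 13×14.6 = 162.2): to p=0 gives 150 → no gain ✓; to p=6.5 gives 238 − 13×6.5 = 153.5 → no gain ✓.
Weak-case (own payoff 150): to p=6.5 gives 238 − 48×6.5 = -74 → no gain ✓; to p=14.6 gives 352 − 48×14.6 = -348.8 → no gain ✓.
5 of the 6 constraints hold; not an equilibrium.

5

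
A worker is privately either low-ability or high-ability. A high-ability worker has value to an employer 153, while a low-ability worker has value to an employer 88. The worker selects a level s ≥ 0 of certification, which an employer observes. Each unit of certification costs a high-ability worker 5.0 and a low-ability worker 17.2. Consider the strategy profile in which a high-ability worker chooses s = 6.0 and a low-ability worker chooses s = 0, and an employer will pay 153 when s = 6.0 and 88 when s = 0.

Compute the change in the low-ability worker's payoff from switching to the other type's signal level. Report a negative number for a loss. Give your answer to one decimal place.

-38.2

Playing s = 0 the low-ability worker receives 88.
Deviating to s = 6.0 brings payment 153 at cost 17.2 × 6.0 = 103.2, netting 49.8.
Gain from deviating: 49.8 − 88 = -38.2.
The gain is negative, so the low-ability type's incentive-compatibility constraint is satisfied.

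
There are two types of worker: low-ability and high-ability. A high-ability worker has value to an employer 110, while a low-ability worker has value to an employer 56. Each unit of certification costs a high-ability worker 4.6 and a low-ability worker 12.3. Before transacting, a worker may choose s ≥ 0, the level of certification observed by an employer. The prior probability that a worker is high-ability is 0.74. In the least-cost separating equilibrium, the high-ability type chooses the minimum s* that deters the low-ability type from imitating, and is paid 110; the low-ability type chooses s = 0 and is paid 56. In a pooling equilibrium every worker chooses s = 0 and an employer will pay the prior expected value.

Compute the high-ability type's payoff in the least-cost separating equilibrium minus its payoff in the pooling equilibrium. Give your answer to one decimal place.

-6.2

Least-cost separating signal: s* solves 56 = 110 − 12.3·s*, so s* = (110 − 56)/12.3 ≈ 4.3902.
High-ability type's separating payoff: 110 − 4.6 × s* = 110 − 4.6 × (110 − 56)/12.3 = 110 − 248.4/12.3 ≈ 89.805.
Pooling payoff: 0.74 × 110 + 0.26 × 56 = 95.96.
Difference: 89.805 − 95.96 = -6.155, i.e. -6.2 to one decimal place.
The high-ability type would prefer the pooling outcome.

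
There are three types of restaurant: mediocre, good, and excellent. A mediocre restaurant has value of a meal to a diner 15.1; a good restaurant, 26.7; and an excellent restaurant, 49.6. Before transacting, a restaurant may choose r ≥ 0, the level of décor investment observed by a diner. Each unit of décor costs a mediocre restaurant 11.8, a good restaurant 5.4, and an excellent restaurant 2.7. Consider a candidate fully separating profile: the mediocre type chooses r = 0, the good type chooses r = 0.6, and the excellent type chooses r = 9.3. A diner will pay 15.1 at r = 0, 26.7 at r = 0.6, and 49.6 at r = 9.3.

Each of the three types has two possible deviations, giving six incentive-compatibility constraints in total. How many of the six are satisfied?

4

Excellent (own payoff 49.6 − 2.7×9.3 = 24.49): to r=0 gives 15.1 → no gain ✓; to r=0.6 gives 26.7 − 2.7×0.6 = 25.08 → profitable ✗.
Mediocre (own payoff 15.1): to r=0.6 gives 26.7 − 11.8×0.6 = 19.62 → profitable ✗; to r=9.3 gives 49.6 − 11.8×9.3 = -60.14 → no gain ✓.
Good (own payoff 26.7 − 5.4×0.6 = 23.46): to r=0 gives 15.1 → no gain ✓; to r=9.3 gives 49.6 − 5.4×9.3 = -0.62 → no gain ✓.
4 of the 6 constraints hold; not an equilibrium.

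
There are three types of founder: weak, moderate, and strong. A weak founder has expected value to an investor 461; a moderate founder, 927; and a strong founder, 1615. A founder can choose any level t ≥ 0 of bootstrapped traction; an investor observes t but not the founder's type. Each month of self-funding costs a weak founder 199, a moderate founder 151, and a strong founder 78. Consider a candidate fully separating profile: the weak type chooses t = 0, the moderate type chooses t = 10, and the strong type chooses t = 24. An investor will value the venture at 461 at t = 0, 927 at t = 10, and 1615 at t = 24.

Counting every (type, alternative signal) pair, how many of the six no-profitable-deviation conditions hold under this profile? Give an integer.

Weak (own payoff 461): to t=10 gives 927 − 199×10 = -1063 → no gain ✓; to t=24 gives 1615 − 199×24 = -3161 → no gain ✓.
Moderate (own payoff 927 − 151×10 = -583): to t=0 gives 461 → profitable ✗; to t=24 gives 1615 − 151×24 = -2009 → no gain ✓.
Strong (own payoff 1615 − 78×24 = -257): to t=0 gives 461 → profitable ✗; to t=10 gives 927 − 78×10 = 147 → profitable ✗.
3 of the 6 constraints hold; not an equilibrium.

3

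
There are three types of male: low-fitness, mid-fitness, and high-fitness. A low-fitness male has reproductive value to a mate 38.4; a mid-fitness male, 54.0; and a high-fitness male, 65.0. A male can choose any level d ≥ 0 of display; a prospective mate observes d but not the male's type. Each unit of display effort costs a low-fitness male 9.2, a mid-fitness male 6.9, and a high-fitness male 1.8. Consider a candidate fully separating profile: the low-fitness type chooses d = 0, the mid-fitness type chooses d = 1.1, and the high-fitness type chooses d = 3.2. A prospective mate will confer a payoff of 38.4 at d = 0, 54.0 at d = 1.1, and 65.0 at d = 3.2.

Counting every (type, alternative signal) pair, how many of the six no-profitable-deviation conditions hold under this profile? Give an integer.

Low-fitness (own payoff 38.4): to d=1.1 gives 54.0 − 9.2×1.1 = 43.88 → profitable ✗; to d=3.2 gives 65.0 − 9.2×3.2 = 35.56 → no gain ✓.
Mid-fitness (own payoff 54.0 − 6.9×1.1 = 46.41): to d=0 gives 38.4 → no gain ✓; to d=3.2 gives 65.0 − 6.9×3.2 = 42.92 → no gain ✓.
High-fitness (own payoff 65.0 − 1.8×3.2 = 59.24): to d=0 gives 38.4 → no gain ✓; to d=1.1 gives 54.0 − 1.8×1.1 = 52.02 → no gain ✓.
5 of the 6 constraints hold; not an equilibrium.

5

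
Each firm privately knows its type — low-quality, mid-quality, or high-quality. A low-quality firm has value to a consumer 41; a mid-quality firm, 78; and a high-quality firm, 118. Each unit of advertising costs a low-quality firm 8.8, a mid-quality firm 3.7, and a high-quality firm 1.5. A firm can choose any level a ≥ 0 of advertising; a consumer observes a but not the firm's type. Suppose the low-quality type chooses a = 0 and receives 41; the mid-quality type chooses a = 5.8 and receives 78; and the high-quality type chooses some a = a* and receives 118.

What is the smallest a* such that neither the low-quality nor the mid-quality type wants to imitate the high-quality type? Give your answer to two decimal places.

Mid-quality type (on-path payoff 78 − 3.7×5.8 = 56.54) won't mimic when 56.54 ≥ 118 − 3.7·a*, i.e. a* ≥ 16.61.
Low-quality type (on-path payoff 41) won't mimic when 41 ≥ 118 − 8.8·a*, i.e. a* ≥ 8.75.
Both must hold, so a* = max(8.75, 16.61) = 16.61. The mid-quality type's constraint binds.

16.61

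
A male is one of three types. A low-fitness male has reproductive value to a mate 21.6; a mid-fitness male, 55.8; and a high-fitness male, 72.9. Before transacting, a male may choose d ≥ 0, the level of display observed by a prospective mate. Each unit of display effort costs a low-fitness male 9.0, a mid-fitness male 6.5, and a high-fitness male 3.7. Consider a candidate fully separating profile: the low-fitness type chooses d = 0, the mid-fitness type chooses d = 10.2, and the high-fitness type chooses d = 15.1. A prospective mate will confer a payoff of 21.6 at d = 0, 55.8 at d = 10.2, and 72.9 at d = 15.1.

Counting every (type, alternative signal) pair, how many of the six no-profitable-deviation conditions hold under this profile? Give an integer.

3

Mid-fitness (own payoff 55.8 − 6.5×10.2 = -10.5): to d=0 gives 21.6 → profitable ✗; to d=15.1 gives 72.9 − 6.5×15.1 = -25.25 → no gain ✓.
Low-fitness (own payoff 21.6): to d=10.2 gives 55.8 − 9.0×10.2 = -36 → no gain ✓; to d=15.1 gives 72.9 − 9.0×15.1 = -63 → no gain ✓.
High-fitness (own payoff 72.9 − 3.7×15.1 = 17.03): to d=0 gives 21.6 → profitable ✗; to d=10.2 gives 55.8 − 3.7×10.2 = 18.06 → profitable ✗.
3 of the 6 constraints hold; not an equilibrium.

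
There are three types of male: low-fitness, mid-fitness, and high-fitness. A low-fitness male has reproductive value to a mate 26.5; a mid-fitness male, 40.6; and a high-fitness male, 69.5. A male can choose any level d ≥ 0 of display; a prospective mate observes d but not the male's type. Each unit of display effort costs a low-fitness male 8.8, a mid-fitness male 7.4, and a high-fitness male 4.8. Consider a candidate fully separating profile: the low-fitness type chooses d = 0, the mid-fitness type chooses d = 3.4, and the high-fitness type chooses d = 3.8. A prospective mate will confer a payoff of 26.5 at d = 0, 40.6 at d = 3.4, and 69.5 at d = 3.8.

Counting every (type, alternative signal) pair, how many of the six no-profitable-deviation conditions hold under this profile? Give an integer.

3

Low-fitness (own payoff 26.5): to d=3.4 gives 40.6 − 8.8×3.4 = 10.68 → no gain ✓; to d=3.8 gives 69.5 − 8.8×3.8 = 36.06 → profitable ✗.
High-fitness (own payoff 69.5 − 4.8×3.8 = 51.26): to d=0 gives 26.5 → no gain ✓; to d=3.4 gives 40.6 − 4.8×3.4 = 24.28 → no gain ✓.
Mid-fitness (own payoff 40.6 − 7.4×3.4 = 15.44): to d=0 gives 26.5 → profitable ✗; to d=3.8 gives 69.5 − 7.4×3.8 = 41.38 → profitable ✗.
3 of the 6 constraints hold; not an equilibrium.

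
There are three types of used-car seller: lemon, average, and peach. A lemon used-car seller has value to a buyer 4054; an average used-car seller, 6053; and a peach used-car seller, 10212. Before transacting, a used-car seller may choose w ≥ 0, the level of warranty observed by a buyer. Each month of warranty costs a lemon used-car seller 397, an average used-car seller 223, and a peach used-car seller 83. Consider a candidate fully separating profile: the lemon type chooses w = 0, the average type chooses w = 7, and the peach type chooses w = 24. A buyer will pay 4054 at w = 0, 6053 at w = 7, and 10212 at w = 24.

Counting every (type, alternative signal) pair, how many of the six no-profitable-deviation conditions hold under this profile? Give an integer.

5

Lemon (own payoff 4054): to w=7 gives 6053 − 397×7 = 3274 → no gain ✓; to w=24 gives 10212 − 397×24 = 684 → no gain ✓.
Peach (own payoff 10212 − 83×24 = 8220): to w=0 gives 4054 → no gain ✓; to w=7 gives 6053 − 83×7 = 5472 → no gain ✓.
Average (own payoff 6053 − 223×7 = 4492): to w=0 gives 4054 → no gain ✓; to w=24 gives 10212 − 223×24 = 4860 → profitable ✗.
5 of the 6 constraints hold; not an equilibrium.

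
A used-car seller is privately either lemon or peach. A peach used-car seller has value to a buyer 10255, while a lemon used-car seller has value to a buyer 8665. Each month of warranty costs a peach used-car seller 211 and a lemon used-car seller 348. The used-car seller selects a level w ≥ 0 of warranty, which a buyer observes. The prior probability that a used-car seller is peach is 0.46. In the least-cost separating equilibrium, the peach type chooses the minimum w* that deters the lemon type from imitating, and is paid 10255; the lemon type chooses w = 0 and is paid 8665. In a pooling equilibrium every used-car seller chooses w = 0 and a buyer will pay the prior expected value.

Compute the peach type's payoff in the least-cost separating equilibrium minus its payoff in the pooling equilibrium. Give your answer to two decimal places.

Least-cost separating signal: w* solves 8665 = 10255 − 348·w*, so w* = (10255 − 8665)/348 ≈ 4.5690.
Peach type's separating payoff: 10255 − 211 × w* = 10255 − 211 × (10255 − 8665)/348 = 10255 − 335490/348 ≈ 9290.9483.
Pooling payoff: 0.46 × 10255 + 0.54 × 8665 = 9396.4.
Difference: 9290.9483 − 9396.4 = -105.4517, i.e. -105.45 to two decimal places.
The peach type would prefer the pooling outcome.

-105.45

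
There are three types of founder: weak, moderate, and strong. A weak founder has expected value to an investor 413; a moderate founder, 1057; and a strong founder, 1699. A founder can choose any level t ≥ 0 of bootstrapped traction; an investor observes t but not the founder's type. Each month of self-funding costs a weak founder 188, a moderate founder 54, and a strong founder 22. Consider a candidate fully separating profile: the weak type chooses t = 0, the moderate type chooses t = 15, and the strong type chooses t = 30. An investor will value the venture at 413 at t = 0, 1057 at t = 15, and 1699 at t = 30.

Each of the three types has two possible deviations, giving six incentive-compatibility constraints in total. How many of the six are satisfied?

5

Strong (own payoff 1699 − 22×30 = 1039): to t=0 gives 413 → no gain ✓; to t=15 gives 1057 − 22×15 = 727 → no gain ✓.
Moderate (own payoff 1057 − 54×15 = 247): to t=0 gives 413 → profitable ✗; to t=30 gives 1699 − 54×30 = 79 → no gain ✓.
Weak (own payoff 413): to t=15 gives 1057 − 188×15 = -1763 → no gain ✓; to t=30 gives 1699 − 188×30 = -3941 → no gain ✓.
5 of the 6 constraints hold; not an equilibrium.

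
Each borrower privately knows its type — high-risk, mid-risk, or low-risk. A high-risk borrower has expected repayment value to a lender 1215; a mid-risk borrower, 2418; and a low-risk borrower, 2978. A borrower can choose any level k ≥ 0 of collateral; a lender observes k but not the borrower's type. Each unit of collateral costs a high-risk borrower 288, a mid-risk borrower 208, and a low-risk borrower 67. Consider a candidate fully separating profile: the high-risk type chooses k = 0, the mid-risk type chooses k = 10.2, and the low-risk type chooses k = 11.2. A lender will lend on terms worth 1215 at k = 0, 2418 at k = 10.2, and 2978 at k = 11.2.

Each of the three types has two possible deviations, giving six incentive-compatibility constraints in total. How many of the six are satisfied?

4

Low-risk (own payoff 2978 − 67×11.2 = 2227.6): to k=0 gives 1215 → no gain ✓; to k=10.2 gives 2418 − 67×10.2 = 1734.6 → no gain ✓.
High-risk (own payoff 1215): to k=10.2 gives 2418 − 288×10.2 = -519.6 → no gain ✓; to k=11.2 gives 2978 − 288×11.2 = -247.6 → no gain ✓.
Mid-risk (own payoff 2418 − 208×10.2 = 296.4): to k=0 gives 1215 → profitable ✗; to k=11.2 gives 2978 − 208×11.2 = 648.4 → profitable ✗.
4 of the 6 constraints hold; not an equilibrium.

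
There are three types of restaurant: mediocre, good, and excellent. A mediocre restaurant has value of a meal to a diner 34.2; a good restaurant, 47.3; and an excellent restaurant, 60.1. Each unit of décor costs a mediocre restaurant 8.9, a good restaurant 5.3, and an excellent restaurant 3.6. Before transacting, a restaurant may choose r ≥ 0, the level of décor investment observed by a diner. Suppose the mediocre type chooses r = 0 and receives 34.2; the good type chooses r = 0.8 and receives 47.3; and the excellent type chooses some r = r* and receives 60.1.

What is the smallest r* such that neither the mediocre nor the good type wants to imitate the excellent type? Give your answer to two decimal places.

Good type (on-path payoff 47.3 − 5.3×0.8 = 43.06) won't mimic when 43.06 ≥ 60.1 − 5.3·r*, i.e. r* ≥ 3.22.
Mediocre type (on-path payoff 34.2) won't mimic when 34.2 ≥ 60.1 − 8.9·r*, i.e. r* ≥ 2.91.
Both must hold, so r* = max(2.91, 3.22) = 3.22. The good type's constraint binds.

3.22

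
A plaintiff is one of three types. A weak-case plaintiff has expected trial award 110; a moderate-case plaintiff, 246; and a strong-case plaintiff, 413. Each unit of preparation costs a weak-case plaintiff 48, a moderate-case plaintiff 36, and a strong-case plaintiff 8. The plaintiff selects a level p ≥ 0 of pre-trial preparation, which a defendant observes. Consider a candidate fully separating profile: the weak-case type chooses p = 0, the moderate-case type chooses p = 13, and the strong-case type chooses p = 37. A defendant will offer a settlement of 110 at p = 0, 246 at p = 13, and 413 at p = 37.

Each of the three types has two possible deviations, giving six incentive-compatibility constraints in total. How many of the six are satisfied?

Weak-case (own payoff 110): to p=13 gives 246 − 48×13 = -378 → no gain ✓; to p=37 gives 413 − 48×37 = -1363 → no gain ✓.
Moderate-case (own payoff 246 − 36×13 = -222): to p=0 gives 110 → profitable ✗; to p=37 gives 413 − 36×37 = -919 → no gain ✓.
Strong-case (own payoff 413 − 8×37 = 117): to p=0 gives 110 → no gain ✓; to p=13 gives 246 − 8×13 = 142 → profitable ✗.
4 of the 6 constraints hold; not an equilibrium.

4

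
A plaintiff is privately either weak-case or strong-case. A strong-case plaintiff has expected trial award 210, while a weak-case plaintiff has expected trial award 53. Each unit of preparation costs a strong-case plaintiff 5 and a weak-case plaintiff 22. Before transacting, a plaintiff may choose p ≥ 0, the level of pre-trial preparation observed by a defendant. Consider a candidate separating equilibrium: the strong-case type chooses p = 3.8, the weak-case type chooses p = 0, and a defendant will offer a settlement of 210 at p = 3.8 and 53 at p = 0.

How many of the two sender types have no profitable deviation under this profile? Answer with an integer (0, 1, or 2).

Strong-case type: signal → 210 − 5 × 3.8 = 191; deviate to 0 → 53. IC holds (191 ≥ 53).
Weak-case type: stay at 0 → 53; mimic → 210 − 22 × 3.8 = 126.4. IC fails (53 < 126.4).
1 of 2 constraints hold, so this profile is not an equilibrium.

1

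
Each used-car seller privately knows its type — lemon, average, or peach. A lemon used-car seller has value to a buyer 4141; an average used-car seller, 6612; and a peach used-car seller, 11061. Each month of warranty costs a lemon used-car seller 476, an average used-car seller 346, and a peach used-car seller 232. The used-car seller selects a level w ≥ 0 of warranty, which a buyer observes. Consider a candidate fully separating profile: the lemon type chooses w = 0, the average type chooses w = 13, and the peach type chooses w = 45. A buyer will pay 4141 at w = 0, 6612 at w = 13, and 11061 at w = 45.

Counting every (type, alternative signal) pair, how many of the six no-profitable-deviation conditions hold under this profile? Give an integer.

3

Peach (own payoff 11061 − 232×45 = 621): to w=0 gives 4141 → profitable ✗; to w=13 gives 6612 − 232×13 = 3596 → profitable ✗.
Average (own payoff 6612 − 346×13 = 2114): to w=0 gives 4141 → profitable ✗; to w=45 gives 11061 − 346×45 = -4509 → no gain ✓.
Lemon (own payoff 4141): to w=13 gives 6612 − 476×13 = 424 → no gain ✓; to w=45 gives 11061 − 476×45 = -10359 → no gain ✓.
3 of the 6 constraints hold; not an equilibrium.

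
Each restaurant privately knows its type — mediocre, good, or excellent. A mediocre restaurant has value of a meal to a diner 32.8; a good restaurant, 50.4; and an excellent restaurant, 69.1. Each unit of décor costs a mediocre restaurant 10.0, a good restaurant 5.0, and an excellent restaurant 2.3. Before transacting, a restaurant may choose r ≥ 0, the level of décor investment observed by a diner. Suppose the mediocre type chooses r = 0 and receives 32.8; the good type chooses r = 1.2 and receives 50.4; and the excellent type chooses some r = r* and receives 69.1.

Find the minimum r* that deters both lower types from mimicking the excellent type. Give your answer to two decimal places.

Good type (on-path payoff 50.4 − 5.0×1.2 = 44.4) won't mimic when 44.4 ≥ 69.1 − 5.0·r*, i.e. r* ≥ 4.94.
Mediocre type (on-path payoff 32.8) won't mimic when 32.8 ≥ 69.1 − 10.0·r*, i.e. r* ≥ 3.63.
Both must hold, so r* = max(3.63, 4.94) = 4.94. The good type's constraint binds.

4.94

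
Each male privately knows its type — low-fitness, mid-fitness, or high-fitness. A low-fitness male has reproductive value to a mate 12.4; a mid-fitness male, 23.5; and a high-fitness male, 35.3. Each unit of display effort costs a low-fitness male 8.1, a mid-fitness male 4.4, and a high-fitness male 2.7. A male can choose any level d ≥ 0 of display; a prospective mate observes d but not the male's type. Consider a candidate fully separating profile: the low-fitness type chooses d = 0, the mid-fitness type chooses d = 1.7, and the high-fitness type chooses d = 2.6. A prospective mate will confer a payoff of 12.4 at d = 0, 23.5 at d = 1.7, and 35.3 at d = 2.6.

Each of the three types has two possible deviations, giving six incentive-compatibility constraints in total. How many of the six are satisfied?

High-fitness (own payoff 35.3 − 2.7×2.6 = 28.28): to d=0 gives 12.4 → no gain ✓; to d=1.7 gives 23.5 − 2.7×1.7 = 18.91 → no gain ✓.
Mid-fitness (own payoff 23.5 − 4.4×1.7 = 16.02): to d=0 gives 12.4 → no gain ✓; to d=2.6 gives 35.3 − 4.4×2.6 = 23.86 → profitable ✗.
Low-fitness (own payoff 12.4): to d=1.7 gives 23.5 − 8.1×1.7 = 9.73 → no gain ✓; to d=2.6 gives 35.3 − 8.1×2.6 = 14.24 → profitable ✗.
4 of the 6 constraints hold; not an equilibrium.

4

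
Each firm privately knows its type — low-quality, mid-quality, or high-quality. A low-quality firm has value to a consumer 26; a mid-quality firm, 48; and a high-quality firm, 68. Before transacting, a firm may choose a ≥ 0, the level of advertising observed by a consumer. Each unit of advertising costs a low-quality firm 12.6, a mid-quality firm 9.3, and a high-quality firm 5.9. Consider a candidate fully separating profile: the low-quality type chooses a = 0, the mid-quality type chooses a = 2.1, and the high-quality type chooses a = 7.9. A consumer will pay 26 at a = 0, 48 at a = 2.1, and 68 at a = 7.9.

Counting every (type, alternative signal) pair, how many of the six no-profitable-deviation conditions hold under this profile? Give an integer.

4

High-quality (own payoff 68 − 5.9×7.9 = 21.39): to a=0 gives 26 → profitable ✗; to a=2.1 gives 48 − 5.9×2.1 = 35.61 → profitable ✗.
Low-quality (own payoff 26): to a=2.1 gives 48 − 12.6×2.1 = 21.54 → no gain ✓; to a=7.9 gives 68 − 12.6×7.9 = -31.54 → no gain ✓.
Mid-quality (own payoff 48 − 9.3×2.1 = 28.47): to a=0 gives 26 → no gain ✓; to a=7.9 gives 68 − 9.3×7.9 = -5.47 → no gain ✓.
4 of the 6 constraints hold; not an equilibrium.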